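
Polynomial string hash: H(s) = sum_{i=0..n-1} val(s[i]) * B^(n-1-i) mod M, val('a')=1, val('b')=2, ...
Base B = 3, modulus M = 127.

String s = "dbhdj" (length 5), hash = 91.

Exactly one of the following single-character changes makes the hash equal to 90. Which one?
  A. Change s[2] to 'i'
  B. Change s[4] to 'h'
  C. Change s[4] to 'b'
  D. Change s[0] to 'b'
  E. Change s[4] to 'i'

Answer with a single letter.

Answer: E

Derivation:
Option A: s[2]='h'->'i', delta=(9-8)*3^2 mod 127 = 9, hash=91+9 mod 127 = 100
Option B: s[4]='j'->'h', delta=(8-10)*3^0 mod 127 = 125, hash=91+125 mod 127 = 89
Option C: s[4]='j'->'b', delta=(2-10)*3^0 mod 127 = 119, hash=91+119 mod 127 = 83
Option D: s[0]='d'->'b', delta=(2-4)*3^4 mod 127 = 92, hash=91+92 mod 127 = 56
Option E: s[4]='j'->'i', delta=(9-10)*3^0 mod 127 = 126, hash=91+126 mod 127 = 90 <-- target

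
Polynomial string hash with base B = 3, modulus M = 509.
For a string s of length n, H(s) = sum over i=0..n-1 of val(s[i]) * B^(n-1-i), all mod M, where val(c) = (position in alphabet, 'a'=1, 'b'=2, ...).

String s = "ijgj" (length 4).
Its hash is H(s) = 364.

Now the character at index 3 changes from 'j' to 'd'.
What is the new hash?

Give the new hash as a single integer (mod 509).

val('j') = 10, val('d') = 4
Position k = 3, exponent = n-1-k = 0
B^0 mod M = 3^0 mod 509 = 1
Delta = (4 - 10) * 1 mod 509 = 503
New hash = (364 + 503) mod 509 = 358

Answer: 358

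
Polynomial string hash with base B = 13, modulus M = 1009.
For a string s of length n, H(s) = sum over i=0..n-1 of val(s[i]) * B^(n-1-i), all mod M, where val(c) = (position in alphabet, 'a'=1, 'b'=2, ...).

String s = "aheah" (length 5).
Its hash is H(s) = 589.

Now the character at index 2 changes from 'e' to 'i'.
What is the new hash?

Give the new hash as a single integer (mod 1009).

Answer: 256

Derivation:
val('e') = 5, val('i') = 9
Position k = 2, exponent = n-1-k = 2
B^2 mod M = 13^2 mod 1009 = 169
Delta = (9 - 5) * 169 mod 1009 = 676
New hash = (589 + 676) mod 1009 = 256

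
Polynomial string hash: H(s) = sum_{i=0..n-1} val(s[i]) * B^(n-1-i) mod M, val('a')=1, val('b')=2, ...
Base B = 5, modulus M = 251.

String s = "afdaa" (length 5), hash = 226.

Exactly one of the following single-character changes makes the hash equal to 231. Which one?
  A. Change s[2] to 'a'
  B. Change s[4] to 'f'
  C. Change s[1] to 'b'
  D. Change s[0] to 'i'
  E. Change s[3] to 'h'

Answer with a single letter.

Answer: B

Derivation:
Option A: s[2]='d'->'a', delta=(1-4)*5^2 mod 251 = 176, hash=226+176 mod 251 = 151
Option B: s[4]='a'->'f', delta=(6-1)*5^0 mod 251 = 5, hash=226+5 mod 251 = 231 <-- target
Option C: s[1]='f'->'b', delta=(2-6)*5^3 mod 251 = 2, hash=226+2 mod 251 = 228
Option D: s[0]='a'->'i', delta=(9-1)*5^4 mod 251 = 231, hash=226+231 mod 251 = 206
Option E: s[3]='a'->'h', delta=(8-1)*5^1 mod 251 = 35, hash=226+35 mod 251 = 10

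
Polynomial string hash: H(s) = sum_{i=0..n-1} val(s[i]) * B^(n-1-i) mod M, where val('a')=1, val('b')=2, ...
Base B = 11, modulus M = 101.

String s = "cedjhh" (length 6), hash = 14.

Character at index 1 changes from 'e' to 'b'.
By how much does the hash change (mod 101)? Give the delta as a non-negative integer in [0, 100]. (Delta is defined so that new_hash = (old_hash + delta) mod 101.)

Answer: 12

Derivation:
Delta formula: (val(new) - val(old)) * B^(n-1-k) mod M
  val('b') - val('e') = 2 - 5 = -3
  B^(n-1-k) = 11^4 mod 101 = 97
  Delta = -3 * 97 mod 101 = 12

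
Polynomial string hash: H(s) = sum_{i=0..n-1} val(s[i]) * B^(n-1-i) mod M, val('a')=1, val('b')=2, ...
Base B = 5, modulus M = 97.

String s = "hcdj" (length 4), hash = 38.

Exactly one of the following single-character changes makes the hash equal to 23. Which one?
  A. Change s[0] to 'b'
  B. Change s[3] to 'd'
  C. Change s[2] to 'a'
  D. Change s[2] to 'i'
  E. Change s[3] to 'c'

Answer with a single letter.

Answer: C

Derivation:
Option A: s[0]='h'->'b', delta=(2-8)*5^3 mod 97 = 26, hash=38+26 mod 97 = 64
Option B: s[3]='j'->'d', delta=(4-10)*5^0 mod 97 = 91, hash=38+91 mod 97 = 32
Option C: s[2]='d'->'a', delta=(1-4)*5^1 mod 97 = 82, hash=38+82 mod 97 = 23 <-- target
Option D: s[2]='d'->'i', delta=(9-4)*5^1 mod 97 = 25, hash=38+25 mod 97 = 63
Option E: s[3]='j'->'c', delta=(3-10)*5^0 mod 97 = 90, hash=38+90 mod 97 = 31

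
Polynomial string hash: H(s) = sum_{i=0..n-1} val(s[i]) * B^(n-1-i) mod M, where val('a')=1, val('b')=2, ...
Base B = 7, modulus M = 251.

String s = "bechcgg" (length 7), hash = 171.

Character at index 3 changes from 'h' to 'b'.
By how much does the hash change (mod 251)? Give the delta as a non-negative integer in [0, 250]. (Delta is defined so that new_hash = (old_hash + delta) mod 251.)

Answer: 201

Derivation:
Delta formula: (val(new) - val(old)) * B^(n-1-k) mod M
  val('b') - val('h') = 2 - 8 = -6
  B^(n-1-k) = 7^3 mod 251 = 92
  Delta = -6 * 92 mod 251 = 201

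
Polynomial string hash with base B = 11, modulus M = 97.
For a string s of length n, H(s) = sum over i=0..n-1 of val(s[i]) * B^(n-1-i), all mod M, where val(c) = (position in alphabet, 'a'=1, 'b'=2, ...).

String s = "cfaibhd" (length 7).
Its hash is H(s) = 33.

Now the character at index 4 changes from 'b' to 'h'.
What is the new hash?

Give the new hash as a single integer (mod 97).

val('b') = 2, val('h') = 8
Position k = 4, exponent = n-1-k = 2
B^2 mod M = 11^2 mod 97 = 24
Delta = (8 - 2) * 24 mod 97 = 47
New hash = (33 + 47) mod 97 = 80

Answer: 80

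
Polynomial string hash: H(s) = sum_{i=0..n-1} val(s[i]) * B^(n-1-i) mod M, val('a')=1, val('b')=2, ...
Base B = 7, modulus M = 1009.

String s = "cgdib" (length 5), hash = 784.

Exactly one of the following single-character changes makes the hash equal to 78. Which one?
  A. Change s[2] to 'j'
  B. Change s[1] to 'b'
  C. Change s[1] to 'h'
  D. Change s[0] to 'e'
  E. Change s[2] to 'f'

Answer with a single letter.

Answer: B

Derivation:
Option A: s[2]='d'->'j', delta=(10-4)*7^2 mod 1009 = 294, hash=784+294 mod 1009 = 69
Option B: s[1]='g'->'b', delta=(2-7)*7^3 mod 1009 = 303, hash=784+303 mod 1009 = 78 <-- target
Option C: s[1]='g'->'h', delta=(8-7)*7^3 mod 1009 = 343, hash=784+343 mod 1009 = 118
Option D: s[0]='c'->'e', delta=(5-3)*7^4 mod 1009 = 766, hash=784+766 mod 1009 = 541
Option E: s[2]='d'->'f', delta=(6-4)*7^2 mod 1009 = 98, hash=784+98 mod 1009 = 882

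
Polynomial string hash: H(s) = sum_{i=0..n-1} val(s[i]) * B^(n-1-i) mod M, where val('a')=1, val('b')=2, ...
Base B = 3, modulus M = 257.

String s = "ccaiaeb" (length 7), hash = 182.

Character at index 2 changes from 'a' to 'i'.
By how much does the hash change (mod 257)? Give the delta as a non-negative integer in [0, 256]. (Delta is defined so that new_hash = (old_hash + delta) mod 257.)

Answer: 134

Derivation:
Delta formula: (val(new) - val(old)) * B^(n-1-k) mod M
  val('i') - val('a') = 9 - 1 = 8
  B^(n-1-k) = 3^4 mod 257 = 81
  Delta = 8 * 81 mod 257 = 134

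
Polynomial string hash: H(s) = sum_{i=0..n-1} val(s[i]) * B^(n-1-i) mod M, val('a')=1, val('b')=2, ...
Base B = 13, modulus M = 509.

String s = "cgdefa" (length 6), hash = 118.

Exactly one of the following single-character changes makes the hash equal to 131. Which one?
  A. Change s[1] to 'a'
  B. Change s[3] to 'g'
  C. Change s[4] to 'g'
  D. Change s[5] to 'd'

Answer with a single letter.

Answer: C

Derivation:
Option A: s[1]='g'->'a', delta=(1-7)*13^4 mod 509 = 167, hash=118+167 mod 509 = 285
Option B: s[3]='e'->'g', delta=(7-5)*13^2 mod 509 = 338, hash=118+338 mod 509 = 456
Option C: s[4]='f'->'g', delta=(7-6)*13^1 mod 509 = 13, hash=118+13 mod 509 = 131 <-- target
Option D: s[5]='a'->'d', delta=(4-1)*13^0 mod 509 = 3, hash=118+3 mod 509 = 121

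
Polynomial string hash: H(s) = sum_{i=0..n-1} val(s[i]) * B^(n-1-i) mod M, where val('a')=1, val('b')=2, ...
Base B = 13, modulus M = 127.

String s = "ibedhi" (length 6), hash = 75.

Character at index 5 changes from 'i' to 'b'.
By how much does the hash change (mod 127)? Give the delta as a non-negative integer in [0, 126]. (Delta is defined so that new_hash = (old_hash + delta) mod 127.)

Answer: 120

Derivation:
Delta formula: (val(new) - val(old)) * B^(n-1-k) mod M
  val('b') - val('i') = 2 - 9 = -7
  B^(n-1-k) = 13^0 mod 127 = 1
  Delta = -7 * 1 mod 127 = 120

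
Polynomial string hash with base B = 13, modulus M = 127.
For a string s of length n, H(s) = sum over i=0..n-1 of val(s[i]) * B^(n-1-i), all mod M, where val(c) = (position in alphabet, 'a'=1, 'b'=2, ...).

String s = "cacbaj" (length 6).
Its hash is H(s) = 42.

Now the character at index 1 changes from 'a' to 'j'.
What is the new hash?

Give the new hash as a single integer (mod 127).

Answer: 43

Derivation:
val('a') = 1, val('j') = 10
Position k = 1, exponent = n-1-k = 4
B^4 mod M = 13^4 mod 127 = 113
Delta = (10 - 1) * 113 mod 127 = 1
New hash = (42 + 1) mod 127 = 43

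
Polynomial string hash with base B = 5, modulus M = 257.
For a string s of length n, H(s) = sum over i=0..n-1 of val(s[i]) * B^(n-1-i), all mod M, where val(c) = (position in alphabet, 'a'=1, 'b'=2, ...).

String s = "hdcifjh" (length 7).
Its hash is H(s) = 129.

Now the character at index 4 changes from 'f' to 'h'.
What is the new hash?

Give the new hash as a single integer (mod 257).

Answer: 179

Derivation:
val('f') = 6, val('h') = 8
Position k = 4, exponent = n-1-k = 2
B^2 mod M = 5^2 mod 257 = 25
Delta = (8 - 6) * 25 mod 257 = 50
New hash = (129 + 50) mod 257 = 179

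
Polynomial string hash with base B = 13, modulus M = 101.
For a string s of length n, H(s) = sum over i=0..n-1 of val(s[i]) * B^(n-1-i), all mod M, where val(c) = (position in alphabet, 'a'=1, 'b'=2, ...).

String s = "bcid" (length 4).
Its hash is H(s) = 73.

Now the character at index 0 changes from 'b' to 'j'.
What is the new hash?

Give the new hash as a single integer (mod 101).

val('b') = 2, val('j') = 10
Position k = 0, exponent = n-1-k = 3
B^3 mod M = 13^3 mod 101 = 76
Delta = (10 - 2) * 76 mod 101 = 2
New hash = (73 + 2) mod 101 = 75

Answer: 75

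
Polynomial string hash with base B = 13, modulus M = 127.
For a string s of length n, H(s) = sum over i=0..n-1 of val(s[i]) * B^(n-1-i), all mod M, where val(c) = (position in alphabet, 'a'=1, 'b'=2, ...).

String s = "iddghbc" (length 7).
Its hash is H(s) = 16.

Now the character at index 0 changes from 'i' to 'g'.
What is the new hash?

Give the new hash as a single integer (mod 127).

Answer: 49

Derivation:
val('i') = 9, val('g') = 7
Position k = 0, exponent = n-1-k = 6
B^6 mod M = 13^6 mod 127 = 47
Delta = (7 - 9) * 47 mod 127 = 33
New hash = (16 + 33) mod 127 = 49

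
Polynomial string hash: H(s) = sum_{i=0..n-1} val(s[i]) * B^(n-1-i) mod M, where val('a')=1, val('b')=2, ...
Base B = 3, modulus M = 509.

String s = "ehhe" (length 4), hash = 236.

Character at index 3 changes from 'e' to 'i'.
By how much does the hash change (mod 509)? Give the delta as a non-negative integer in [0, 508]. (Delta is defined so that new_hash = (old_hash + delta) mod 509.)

Delta formula: (val(new) - val(old)) * B^(n-1-k) mod M
  val('i') - val('e') = 9 - 5 = 4
  B^(n-1-k) = 3^0 mod 509 = 1
  Delta = 4 * 1 mod 509 = 4

Answer: 4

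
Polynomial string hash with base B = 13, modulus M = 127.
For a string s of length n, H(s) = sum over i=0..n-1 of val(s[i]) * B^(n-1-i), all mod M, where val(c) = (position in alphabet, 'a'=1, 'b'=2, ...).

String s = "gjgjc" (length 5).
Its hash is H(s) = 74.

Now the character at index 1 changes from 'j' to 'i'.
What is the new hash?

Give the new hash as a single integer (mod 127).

val('j') = 10, val('i') = 9
Position k = 1, exponent = n-1-k = 3
B^3 mod M = 13^3 mod 127 = 38
Delta = (9 - 10) * 38 mod 127 = 89
New hash = (74 + 89) mod 127 = 36

Answer: 36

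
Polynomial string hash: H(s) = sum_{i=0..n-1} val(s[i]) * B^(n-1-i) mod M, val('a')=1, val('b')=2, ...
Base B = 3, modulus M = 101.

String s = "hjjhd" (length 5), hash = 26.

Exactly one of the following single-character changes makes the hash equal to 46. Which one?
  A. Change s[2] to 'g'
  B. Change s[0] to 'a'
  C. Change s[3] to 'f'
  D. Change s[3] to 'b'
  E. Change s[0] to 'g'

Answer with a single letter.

Option A: s[2]='j'->'g', delta=(7-10)*3^2 mod 101 = 74, hash=26+74 mod 101 = 100
Option B: s[0]='h'->'a', delta=(1-8)*3^4 mod 101 = 39, hash=26+39 mod 101 = 65
Option C: s[3]='h'->'f', delta=(6-8)*3^1 mod 101 = 95, hash=26+95 mod 101 = 20
Option D: s[3]='h'->'b', delta=(2-8)*3^1 mod 101 = 83, hash=26+83 mod 101 = 8
Option E: s[0]='h'->'g', delta=(7-8)*3^4 mod 101 = 20, hash=26+20 mod 101 = 46 <-- target

Answer: E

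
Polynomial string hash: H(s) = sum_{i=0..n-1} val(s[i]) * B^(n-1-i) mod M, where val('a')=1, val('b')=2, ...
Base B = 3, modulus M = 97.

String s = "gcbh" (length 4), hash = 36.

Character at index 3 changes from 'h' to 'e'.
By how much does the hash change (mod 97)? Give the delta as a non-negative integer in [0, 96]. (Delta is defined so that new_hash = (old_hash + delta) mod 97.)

Answer: 94

Derivation:
Delta formula: (val(new) - val(old)) * B^(n-1-k) mod M
  val('e') - val('h') = 5 - 8 = -3
  B^(n-1-k) = 3^0 mod 97 = 1
  Delta = -3 * 1 mod 97 = 94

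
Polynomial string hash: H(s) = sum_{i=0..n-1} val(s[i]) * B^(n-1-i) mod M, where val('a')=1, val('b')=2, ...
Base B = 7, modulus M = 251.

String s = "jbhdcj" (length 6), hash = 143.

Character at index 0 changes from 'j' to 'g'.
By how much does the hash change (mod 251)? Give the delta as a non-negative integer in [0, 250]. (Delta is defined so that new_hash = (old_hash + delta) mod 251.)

Delta formula: (val(new) - val(old)) * B^(n-1-k) mod M
  val('g') - val('j') = 7 - 10 = -3
  B^(n-1-k) = 7^5 mod 251 = 241
  Delta = -3 * 241 mod 251 = 30

Answer: 30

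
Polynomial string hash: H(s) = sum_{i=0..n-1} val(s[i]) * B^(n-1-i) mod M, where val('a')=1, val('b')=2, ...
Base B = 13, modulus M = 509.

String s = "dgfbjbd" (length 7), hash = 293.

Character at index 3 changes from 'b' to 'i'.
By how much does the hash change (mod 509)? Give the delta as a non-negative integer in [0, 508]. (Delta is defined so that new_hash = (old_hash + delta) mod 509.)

Delta formula: (val(new) - val(old)) * B^(n-1-k) mod M
  val('i') - val('b') = 9 - 2 = 7
  B^(n-1-k) = 13^3 mod 509 = 161
  Delta = 7 * 161 mod 509 = 109

Answer: 109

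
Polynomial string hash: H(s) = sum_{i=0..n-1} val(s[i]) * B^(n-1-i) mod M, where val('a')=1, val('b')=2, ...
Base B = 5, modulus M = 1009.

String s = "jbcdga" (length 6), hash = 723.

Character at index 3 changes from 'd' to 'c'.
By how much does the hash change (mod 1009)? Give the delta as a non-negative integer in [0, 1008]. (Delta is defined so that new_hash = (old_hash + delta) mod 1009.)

Delta formula: (val(new) - val(old)) * B^(n-1-k) mod M
  val('c') - val('d') = 3 - 4 = -1
  B^(n-1-k) = 5^2 mod 1009 = 25
  Delta = -1 * 25 mod 1009 = 984

Answer: 984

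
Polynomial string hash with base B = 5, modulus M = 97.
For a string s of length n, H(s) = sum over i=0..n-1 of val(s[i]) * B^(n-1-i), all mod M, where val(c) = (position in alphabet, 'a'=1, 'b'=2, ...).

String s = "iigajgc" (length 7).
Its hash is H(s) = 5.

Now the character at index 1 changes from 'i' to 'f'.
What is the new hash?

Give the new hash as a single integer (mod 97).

val('i') = 9, val('f') = 6
Position k = 1, exponent = n-1-k = 5
B^5 mod M = 5^5 mod 97 = 21
Delta = (6 - 9) * 21 mod 97 = 34
New hash = (5 + 34) mod 97 = 39

Answer: 39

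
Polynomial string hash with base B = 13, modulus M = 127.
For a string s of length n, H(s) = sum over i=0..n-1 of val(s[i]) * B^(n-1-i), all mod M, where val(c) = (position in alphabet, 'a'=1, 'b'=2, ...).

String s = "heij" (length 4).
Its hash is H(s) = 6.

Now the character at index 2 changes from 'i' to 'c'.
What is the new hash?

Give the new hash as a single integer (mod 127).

val('i') = 9, val('c') = 3
Position k = 2, exponent = n-1-k = 1
B^1 mod M = 13^1 mod 127 = 13
Delta = (3 - 9) * 13 mod 127 = 49
New hash = (6 + 49) mod 127 = 55

Answer: 55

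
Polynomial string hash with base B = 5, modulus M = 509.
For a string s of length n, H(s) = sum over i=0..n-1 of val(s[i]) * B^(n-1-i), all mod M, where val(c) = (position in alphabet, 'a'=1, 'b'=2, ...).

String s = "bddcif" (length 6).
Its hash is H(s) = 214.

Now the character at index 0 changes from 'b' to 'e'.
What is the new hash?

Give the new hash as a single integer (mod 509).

val('b') = 2, val('e') = 5
Position k = 0, exponent = n-1-k = 5
B^5 mod M = 5^5 mod 509 = 71
Delta = (5 - 2) * 71 mod 509 = 213
New hash = (214 + 213) mod 509 = 427

Answer: 427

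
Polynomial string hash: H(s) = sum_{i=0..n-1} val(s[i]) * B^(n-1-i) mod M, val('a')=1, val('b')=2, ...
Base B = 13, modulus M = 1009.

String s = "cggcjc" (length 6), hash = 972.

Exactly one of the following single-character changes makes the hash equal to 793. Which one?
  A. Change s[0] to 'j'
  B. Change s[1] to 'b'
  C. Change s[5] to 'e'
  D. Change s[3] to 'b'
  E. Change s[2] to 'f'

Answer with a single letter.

Answer: E

Derivation:
Option A: s[0]='c'->'j', delta=(10-3)*13^5 mod 1009 = 876, hash=972+876 mod 1009 = 839
Option B: s[1]='g'->'b', delta=(2-7)*13^4 mod 1009 = 473, hash=972+473 mod 1009 = 436
Option C: s[5]='c'->'e', delta=(5-3)*13^0 mod 1009 = 2, hash=972+2 mod 1009 = 974
Option D: s[3]='c'->'b', delta=(2-3)*13^2 mod 1009 = 840, hash=972+840 mod 1009 = 803
Option E: s[2]='g'->'f', delta=(6-7)*13^3 mod 1009 = 830, hash=972+830 mod 1009 = 793 <-- target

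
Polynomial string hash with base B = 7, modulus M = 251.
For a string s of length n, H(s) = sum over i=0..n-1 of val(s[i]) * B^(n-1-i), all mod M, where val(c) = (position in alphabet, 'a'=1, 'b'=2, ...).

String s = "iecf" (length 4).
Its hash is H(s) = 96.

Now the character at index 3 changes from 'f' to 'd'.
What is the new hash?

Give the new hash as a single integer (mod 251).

Answer: 94

Derivation:
val('f') = 6, val('d') = 4
Position k = 3, exponent = n-1-k = 0
B^0 mod M = 7^0 mod 251 = 1
Delta = (4 - 6) * 1 mod 251 = 249
New hash = (96 + 249) mod 251 = 94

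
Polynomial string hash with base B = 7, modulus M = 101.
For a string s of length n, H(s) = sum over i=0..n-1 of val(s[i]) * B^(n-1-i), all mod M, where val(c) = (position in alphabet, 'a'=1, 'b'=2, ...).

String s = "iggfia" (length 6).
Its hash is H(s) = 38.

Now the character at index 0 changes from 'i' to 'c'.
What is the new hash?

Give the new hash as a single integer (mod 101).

Answer: 95

Derivation:
val('i') = 9, val('c') = 3
Position k = 0, exponent = n-1-k = 5
B^5 mod M = 7^5 mod 101 = 41
Delta = (3 - 9) * 41 mod 101 = 57
New hash = (38 + 57) mod 101 = 95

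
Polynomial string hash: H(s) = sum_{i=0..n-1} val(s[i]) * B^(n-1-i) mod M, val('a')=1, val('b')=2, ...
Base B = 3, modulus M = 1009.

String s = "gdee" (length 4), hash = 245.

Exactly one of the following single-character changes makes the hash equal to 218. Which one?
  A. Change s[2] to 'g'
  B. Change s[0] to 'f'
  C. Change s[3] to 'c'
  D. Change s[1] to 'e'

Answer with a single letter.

Option A: s[2]='e'->'g', delta=(7-5)*3^1 mod 1009 = 6, hash=245+6 mod 1009 = 251
Option B: s[0]='g'->'f', delta=(6-7)*3^3 mod 1009 = 982, hash=245+982 mod 1009 = 218 <-- target
Option C: s[3]='e'->'c', delta=(3-5)*3^0 mod 1009 = 1007, hash=245+1007 mod 1009 = 243
Option D: s[1]='d'->'e', delta=(5-4)*3^2 mod 1009 = 9, hash=245+9 mod 1009 = 254

Answer: B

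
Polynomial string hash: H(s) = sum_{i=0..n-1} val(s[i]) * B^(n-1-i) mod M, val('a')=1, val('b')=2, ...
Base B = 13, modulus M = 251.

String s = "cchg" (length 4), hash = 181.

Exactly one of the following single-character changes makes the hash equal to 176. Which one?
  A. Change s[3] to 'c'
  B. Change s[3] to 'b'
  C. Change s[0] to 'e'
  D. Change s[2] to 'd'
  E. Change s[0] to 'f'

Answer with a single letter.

Answer: B

Derivation:
Option A: s[3]='g'->'c', delta=(3-7)*13^0 mod 251 = 247, hash=181+247 mod 251 = 177
Option B: s[3]='g'->'b', delta=(2-7)*13^0 mod 251 = 246, hash=181+246 mod 251 = 176 <-- target
Option C: s[0]='c'->'e', delta=(5-3)*13^3 mod 251 = 127, hash=181+127 mod 251 = 57
Option D: s[2]='h'->'d', delta=(4-8)*13^1 mod 251 = 199, hash=181+199 mod 251 = 129
Option E: s[0]='c'->'f', delta=(6-3)*13^3 mod 251 = 65, hash=181+65 mod 251 = 246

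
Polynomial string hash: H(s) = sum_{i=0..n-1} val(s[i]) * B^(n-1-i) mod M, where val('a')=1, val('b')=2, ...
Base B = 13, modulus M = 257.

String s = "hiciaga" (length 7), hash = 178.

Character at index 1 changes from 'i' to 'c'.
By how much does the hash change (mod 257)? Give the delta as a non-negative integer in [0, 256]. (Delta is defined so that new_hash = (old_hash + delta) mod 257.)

Delta formula: (val(new) - val(old)) * B^(n-1-k) mod M
  val('c') - val('i') = 3 - 9 = -6
  B^(n-1-k) = 13^5 mod 257 = 185
  Delta = -6 * 185 mod 257 = 175

Answer: 175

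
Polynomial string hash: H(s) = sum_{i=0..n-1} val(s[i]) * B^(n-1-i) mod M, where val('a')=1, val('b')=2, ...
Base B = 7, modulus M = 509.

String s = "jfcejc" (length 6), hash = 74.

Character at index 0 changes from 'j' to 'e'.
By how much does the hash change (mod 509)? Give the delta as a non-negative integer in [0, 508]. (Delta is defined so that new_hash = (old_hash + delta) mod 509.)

Answer: 459

Derivation:
Delta formula: (val(new) - val(old)) * B^(n-1-k) mod M
  val('e') - val('j') = 5 - 10 = -5
  B^(n-1-k) = 7^5 mod 509 = 10
  Delta = -5 * 10 mod 509 = 459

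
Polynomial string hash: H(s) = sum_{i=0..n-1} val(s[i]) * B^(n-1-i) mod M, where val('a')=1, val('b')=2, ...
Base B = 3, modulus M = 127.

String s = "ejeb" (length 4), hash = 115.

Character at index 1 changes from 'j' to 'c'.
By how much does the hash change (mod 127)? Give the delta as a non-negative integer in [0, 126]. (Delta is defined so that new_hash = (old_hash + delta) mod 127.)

Answer: 64

Derivation:
Delta formula: (val(new) - val(old)) * B^(n-1-k) mod M
  val('c') - val('j') = 3 - 10 = -7
  B^(n-1-k) = 3^2 mod 127 = 9
  Delta = -7 * 9 mod 127 = 64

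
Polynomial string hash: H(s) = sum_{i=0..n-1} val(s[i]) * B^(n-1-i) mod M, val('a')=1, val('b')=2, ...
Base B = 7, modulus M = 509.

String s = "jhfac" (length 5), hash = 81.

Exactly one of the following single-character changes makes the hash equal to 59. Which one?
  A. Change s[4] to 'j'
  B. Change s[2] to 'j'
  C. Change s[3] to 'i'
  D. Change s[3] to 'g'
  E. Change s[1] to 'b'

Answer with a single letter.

Answer: E

Derivation:
Option A: s[4]='c'->'j', delta=(10-3)*7^0 mod 509 = 7, hash=81+7 mod 509 = 88
Option B: s[2]='f'->'j', delta=(10-6)*7^2 mod 509 = 196, hash=81+196 mod 509 = 277
Option C: s[3]='a'->'i', delta=(9-1)*7^1 mod 509 = 56, hash=81+56 mod 509 = 137
Option D: s[3]='a'->'g', delta=(7-1)*7^1 mod 509 = 42, hash=81+42 mod 509 = 123
Option E: s[1]='h'->'b', delta=(2-8)*7^3 mod 509 = 487, hash=81+487 mod 509 = 59 <-- target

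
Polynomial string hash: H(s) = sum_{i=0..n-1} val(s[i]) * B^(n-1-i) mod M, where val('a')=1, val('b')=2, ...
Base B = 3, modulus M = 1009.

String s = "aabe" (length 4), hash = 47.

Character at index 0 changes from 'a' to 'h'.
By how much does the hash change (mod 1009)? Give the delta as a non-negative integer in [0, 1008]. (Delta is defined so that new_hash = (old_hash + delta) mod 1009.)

Delta formula: (val(new) - val(old)) * B^(n-1-k) mod M
  val('h') - val('a') = 8 - 1 = 7
  B^(n-1-k) = 3^3 mod 1009 = 27
  Delta = 7 * 27 mod 1009 = 189

Answer: 189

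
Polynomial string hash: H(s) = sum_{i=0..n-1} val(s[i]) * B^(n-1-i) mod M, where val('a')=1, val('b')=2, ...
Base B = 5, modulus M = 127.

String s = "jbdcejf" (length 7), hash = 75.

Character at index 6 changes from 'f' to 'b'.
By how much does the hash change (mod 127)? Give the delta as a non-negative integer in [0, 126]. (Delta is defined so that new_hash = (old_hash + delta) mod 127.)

Delta formula: (val(new) - val(old)) * B^(n-1-k) mod M
  val('b') - val('f') = 2 - 6 = -4
  B^(n-1-k) = 5^0 mod 127 = 1
  Delta = -4 * 1 mod 127 = 123

Answer: 123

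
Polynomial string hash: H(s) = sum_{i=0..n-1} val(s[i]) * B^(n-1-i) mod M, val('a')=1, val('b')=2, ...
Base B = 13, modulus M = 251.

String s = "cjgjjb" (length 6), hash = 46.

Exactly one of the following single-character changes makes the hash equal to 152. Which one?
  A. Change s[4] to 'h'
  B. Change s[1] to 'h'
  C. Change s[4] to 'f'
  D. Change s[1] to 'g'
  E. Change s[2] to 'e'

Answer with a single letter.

Answer: B

Derivation:
Option A: s[4]='j'->'h', delta=(8-10)*13^1 mod 251 = 225, hash=46+225 mod 251 = 20
Option B: s[1]='j'->'h', delta=(8-10)*13^4 mod 251 = 106, hash=46+106 mod 251 = 152 <-- target
Option C: s[4]='j'->'f', delta=(6-10)*13^1 mod 251 = 199, hash=46+199 mod 251 = 245
Option D: s[1]='j'->'g', delta=(7-10)*13^4 mod 251 = 159, hash=46+159 mod 251 = 205
Option E: s[2]='g'->'e', delta=(5-7)*13^3 mod 251 = 124, hash=46+124 mod 251 = 170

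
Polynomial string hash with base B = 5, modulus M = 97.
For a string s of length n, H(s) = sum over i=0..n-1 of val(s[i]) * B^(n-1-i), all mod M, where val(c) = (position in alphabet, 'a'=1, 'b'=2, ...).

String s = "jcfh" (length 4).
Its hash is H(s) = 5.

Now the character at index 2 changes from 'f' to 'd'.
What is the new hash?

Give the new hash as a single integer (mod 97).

Answer: 92

Derivation:
val('f') = 6, val('d') = 4
Position k = 2, exponent = n-1-k = 1
B^1 mod M = 5^1 mod 97 = 5
Delta = (4 - 6) * 5 mod 97 = 87
New hash = (5 + 87) mod 97 = 92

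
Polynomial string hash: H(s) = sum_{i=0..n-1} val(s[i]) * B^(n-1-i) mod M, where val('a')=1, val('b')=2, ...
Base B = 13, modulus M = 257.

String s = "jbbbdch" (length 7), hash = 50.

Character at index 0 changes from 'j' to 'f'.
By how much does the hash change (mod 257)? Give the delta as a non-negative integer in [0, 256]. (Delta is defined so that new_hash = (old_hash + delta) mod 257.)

Delta formula: (val(new) - val(old)) * B^(n-1-k) mod M
  val('f') - val('j') = 6 - 10 = -4
  B^(n-1-k) = 13^6 mod 257 = 92
  Delta = -4 * 92 mod 257 = 146

Answer: 146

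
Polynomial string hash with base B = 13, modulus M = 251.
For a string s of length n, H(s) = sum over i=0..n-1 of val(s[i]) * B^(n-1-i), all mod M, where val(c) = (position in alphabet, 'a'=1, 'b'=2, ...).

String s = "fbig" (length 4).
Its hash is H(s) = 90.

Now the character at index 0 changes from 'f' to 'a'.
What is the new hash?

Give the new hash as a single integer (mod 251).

val('f') = 6, val('a') = 1
Position k = 0, exponent = n-1-k = 3
B^3 mod M = 13^3 mod 251 = 189
Delta = (1 - 6) * 189 mod 251 = 59
New hash = (90 + 59) mod 251 = 149

Answer: 149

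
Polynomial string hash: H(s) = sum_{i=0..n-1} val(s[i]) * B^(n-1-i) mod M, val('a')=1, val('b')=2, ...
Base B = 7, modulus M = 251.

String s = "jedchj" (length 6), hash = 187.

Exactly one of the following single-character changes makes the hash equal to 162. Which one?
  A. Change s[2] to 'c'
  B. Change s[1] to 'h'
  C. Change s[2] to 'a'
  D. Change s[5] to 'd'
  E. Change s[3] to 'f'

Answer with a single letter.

Answer: C

Derivation:
Option A: s[2]='d'->'c', delta=(3-4)*7^3 mod 251 = 159, hash=187+159 mod 251 = 95
Option B: s[1]='e'->'h', delta=(8-5)*7^4 mod 251 = 175, hash=187+175 mod 251 = 111
Option C: s[2]='d'->'a', delta=(1-4)*7^3 mod 251 = 226, hash=187+226 mod 251 = 162 <-- target
Option D: s[5]='j'->'d', delta=(4-10)*7^0 mod 251 = 245, hash=187+245 mod 251 = 181
Option E: s[3]='c'->'f', delta=(6-3)*7^2 mod 251 = 147, hash=187+147 mod 251 = 83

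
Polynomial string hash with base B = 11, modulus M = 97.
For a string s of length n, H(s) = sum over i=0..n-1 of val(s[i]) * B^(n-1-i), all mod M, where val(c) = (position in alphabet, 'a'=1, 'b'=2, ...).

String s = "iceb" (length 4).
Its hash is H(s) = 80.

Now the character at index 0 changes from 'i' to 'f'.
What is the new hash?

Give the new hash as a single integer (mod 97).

val('i') = 9, val('f') = 6
Position k = 0, exponent = n-1-k = 3
B^3 mod M = 11^3 mod 97 = 70
Delta = (6 - 9) * 70 mod 97 = 81
New hash = (80 + 81) mod 97 = 64

Answer: 64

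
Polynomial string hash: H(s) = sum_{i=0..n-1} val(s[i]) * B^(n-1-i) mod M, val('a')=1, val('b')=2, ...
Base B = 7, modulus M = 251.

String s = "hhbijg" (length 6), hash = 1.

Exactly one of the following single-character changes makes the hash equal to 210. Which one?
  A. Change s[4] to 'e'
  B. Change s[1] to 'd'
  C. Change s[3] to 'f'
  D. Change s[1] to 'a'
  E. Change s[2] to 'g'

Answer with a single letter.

Answer: E

Derivation:
Option A: s[4]='j'->'e', delta=(5-10)*7^1 mod 251 = 216, hash=1+216 mod 251 = 217
Option B: s[1]='h'->'d', delta=(4-8)*7^4 mod 251 = 185, hash=1+185 mod 251 = 186
Option C: s[3]='i'->'f', delta=(6-9)*7^2 mod 251 = 104, hash=1+104 mod 251 = 105
Option D: s[1]='h'->'a', delta=(1-8)*7^4 mod 251 = 10, hash=1+10 mod 251 = 11
Option E: s[2]='b'->'g', delta=(7-2)*7^3 mod 251 = 209, hash=1+209 mod 251 = 210 <-- target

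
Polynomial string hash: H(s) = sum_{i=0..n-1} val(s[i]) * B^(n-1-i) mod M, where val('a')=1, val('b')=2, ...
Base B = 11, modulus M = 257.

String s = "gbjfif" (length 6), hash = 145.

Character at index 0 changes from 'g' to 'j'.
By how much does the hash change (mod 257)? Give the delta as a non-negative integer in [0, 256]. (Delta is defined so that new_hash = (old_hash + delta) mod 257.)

Delta formula: (val(new) - val(old)) * B^(n-1-k) mod M
  val('j') - val('g') = 10 - 7 = 3
  B^(n-1-k) = 11^5 mod 257 = 169
  Delta = 3 * 169 mod 257 = 250

Answer: 250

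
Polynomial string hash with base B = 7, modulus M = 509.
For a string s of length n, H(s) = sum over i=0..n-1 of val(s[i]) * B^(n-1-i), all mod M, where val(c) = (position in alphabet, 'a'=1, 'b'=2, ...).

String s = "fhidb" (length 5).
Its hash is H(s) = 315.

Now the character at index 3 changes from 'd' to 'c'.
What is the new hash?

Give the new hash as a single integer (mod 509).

Answer: 308

Derivation:
val('d') = 4, val('c') = 3
Position k = 3, exponent = n-1-k = 1
B^1 mod M = 7^1 mod 509 = 7
Delta = (3 - 4) * 7 mod 509 = 502
New hash = (315 + 502) mod 509 = 308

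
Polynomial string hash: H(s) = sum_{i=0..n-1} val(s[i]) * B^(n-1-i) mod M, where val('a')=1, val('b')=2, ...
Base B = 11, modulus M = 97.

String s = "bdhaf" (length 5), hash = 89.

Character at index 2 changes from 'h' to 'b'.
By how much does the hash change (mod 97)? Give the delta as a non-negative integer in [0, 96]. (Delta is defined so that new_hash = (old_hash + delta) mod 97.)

Answer: 50

Derivation:
Delta formula: (val(new) - val(old)) * B^(n-1-k) mod M
  val('b') - val('h') = 2 - 8 = -6
  B^(n-1-k) = 11^2 mod 97 = 24
  Delta = -6 * 24 mod 97 = 50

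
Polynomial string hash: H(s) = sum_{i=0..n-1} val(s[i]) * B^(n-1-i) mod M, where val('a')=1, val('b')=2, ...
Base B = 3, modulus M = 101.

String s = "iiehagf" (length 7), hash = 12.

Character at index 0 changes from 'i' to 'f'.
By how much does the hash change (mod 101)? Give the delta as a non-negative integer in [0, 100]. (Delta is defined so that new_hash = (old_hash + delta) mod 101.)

Answer: 35

Derivation:
Delta formula: (val(new) - val(old)) * B^(n-1-k) mod M
  val('f') - val('i') = 6 - 9 = -3
  B^(n-1-k) = 3^6 mod 101 = 22
  Delta = -3 * 22 mod 101 = 35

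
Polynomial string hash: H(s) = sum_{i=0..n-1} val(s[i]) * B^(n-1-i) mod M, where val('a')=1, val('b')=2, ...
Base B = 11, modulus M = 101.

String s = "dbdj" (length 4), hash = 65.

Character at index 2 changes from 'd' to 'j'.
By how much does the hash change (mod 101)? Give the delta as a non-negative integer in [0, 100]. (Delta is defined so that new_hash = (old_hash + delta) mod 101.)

Answer: 66

Derivation:
Delta formula: (val(new) - val(old)) * B^(n-1-k) mod M
  val('j') - val('d') = 10 - 4 = 6
  B^(n-1-k) = 11^1 mod 101 = 11
  Delta = 6 * 11 mod 101 = 66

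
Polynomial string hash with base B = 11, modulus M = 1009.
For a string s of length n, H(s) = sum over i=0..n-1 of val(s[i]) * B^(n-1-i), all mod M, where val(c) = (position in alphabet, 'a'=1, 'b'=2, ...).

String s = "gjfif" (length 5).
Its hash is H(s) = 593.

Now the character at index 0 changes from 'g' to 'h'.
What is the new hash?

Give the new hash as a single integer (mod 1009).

val('g') = 7, val('h') = 8
Position k = 0, exponent = n-1-k = 4
B^4 mod M = 11^4 mod 1009 = 515
Delta = (8 - 7) * 515 mod 1009 = 515
New hash = (593 + 515) mod 1009 = 99

Answer: 99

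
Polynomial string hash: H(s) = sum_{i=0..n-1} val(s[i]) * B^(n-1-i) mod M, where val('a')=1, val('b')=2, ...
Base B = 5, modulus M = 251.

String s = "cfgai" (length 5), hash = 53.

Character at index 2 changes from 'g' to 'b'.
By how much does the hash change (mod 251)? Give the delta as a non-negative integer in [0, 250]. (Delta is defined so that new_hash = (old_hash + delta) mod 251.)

Delta formula: (val(new) - val(old)) * B^(n-1-k) mod M
  val('b') - val('g') = 2 - 7 = -5
  B^(n-1-k) = 5^2 mod 251 = 25
  Delta = -5 * 25 mod 251 = 126

Answer: 126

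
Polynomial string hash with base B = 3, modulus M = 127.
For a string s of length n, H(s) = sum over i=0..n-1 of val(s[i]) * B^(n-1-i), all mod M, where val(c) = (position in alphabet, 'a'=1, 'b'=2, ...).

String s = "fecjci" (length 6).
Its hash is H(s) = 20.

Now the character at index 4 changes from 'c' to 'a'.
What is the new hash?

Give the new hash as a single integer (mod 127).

Answer: 14

Derivation:
val('c') = 3, val('a') = 1
Position k = 4, exponent = n-1-k = 1
B^1 mod M = 3^1 mod 127 = 3
Delta = (1 - 3) * 3 mod 127 = 121
New hash = (20 + 121) mod 127 = 14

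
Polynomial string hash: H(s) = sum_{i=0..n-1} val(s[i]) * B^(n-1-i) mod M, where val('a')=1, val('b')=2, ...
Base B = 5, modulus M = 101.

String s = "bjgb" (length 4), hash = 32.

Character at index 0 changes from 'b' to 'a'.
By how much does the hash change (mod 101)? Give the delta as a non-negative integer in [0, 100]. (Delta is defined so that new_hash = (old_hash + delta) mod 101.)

Answer: 77

Derivation:
Delta formula: (val(new) - val(old)) * B^(n-1-k) mod M
  val('a') - val('b') = 1 - 2 = -1
  B^(n-1-k) = 5^3 mod 101 = 24
  Delta = -1 * 24 mod 101 = 77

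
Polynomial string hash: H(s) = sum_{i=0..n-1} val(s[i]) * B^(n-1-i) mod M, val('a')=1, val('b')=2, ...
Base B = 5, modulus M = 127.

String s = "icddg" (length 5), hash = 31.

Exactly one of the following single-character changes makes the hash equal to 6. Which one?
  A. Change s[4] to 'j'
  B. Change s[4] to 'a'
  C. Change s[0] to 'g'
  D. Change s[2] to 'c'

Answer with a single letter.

Answer: D

Derivation:
Option A: s[4]='g'->'j', delta=(10-7)*5^0 mod 127 = 3, hash=31+3 mod 127 = 34
Option B: s[4]='g'->'a', delta=(1-7)*5^0 mod 127 = 121, hash=31+121 mod 127 = 25
Option C: s[0]='i'->'g', delta=(7-9)*5^4 mod 127 = 20, hash=31+20 mod 127 = 51
Option D: s[2]='d'->'c', delta=(3-4)*5^2 mod 127 = 102, hash=31+102 mod 127 = 6 <-- target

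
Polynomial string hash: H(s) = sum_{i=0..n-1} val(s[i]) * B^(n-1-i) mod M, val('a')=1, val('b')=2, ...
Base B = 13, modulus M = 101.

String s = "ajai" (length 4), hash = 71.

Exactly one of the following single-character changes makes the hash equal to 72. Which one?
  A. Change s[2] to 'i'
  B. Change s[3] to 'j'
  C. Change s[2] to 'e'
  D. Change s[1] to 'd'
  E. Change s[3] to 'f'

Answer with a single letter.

Option A: s[2]='a'->'i', delta=(9-1)*13^1 mod 101 = 3, hash=71+3 mod 101 = 74
Option B: s[3]='i'->'j', delta=(10-9)*13^0 mod 101 = 1, hash=71+1 mod 101 = 72 <-- target
Option C: s[2]='a'->'e', delta=(5-1)*13^1 mod 101 = 52, hash=71+52 mod 101 = 22
Option D: s[1]='j'->'d', delta=(4-10)*13^2 mod 101 = 97, hash=71+97 mod 101 = 67
Option E: s[3]='i'->'f', delta=(6-9)*13^0 mod 101 = 98, hash=71+98 mod 101 = 68

Answer: B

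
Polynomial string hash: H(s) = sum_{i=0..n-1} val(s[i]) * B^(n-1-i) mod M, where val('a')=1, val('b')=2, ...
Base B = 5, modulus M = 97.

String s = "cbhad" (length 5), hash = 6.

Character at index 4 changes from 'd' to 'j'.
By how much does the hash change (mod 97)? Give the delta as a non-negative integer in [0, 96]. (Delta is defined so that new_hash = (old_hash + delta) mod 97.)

Answer: 6

Derivation:
Delta formula: (val(new) - val(old)) * B^(n-1-k) mod M
  val('j') - val('d') = 10 - 4 = 6
  B^(n-1-k) = 5^0 mod 97 = 1
  Delta = 6 * 1 mod 97 = 6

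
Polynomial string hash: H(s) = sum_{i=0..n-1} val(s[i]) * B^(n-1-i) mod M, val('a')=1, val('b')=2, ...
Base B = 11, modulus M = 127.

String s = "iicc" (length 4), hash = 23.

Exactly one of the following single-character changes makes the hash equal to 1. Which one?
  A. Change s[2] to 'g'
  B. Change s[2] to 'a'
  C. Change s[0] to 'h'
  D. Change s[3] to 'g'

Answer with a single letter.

Option A: s[2]='c'->'g', delta=(7-3)*11^1 mod 127 = 44, hash=23+44 mod 127 = 67
Option B: s[2]='c'->'a', delta=(1-3)*11^1 mod 127 = 105, hash=23+105 mod 127 = 1 <-- target
Option C: s[0]='i'->'h', delta=(8-9)*11^3 mod 127 = 66, hash=23+66 mod 127 = 89
Option D: s[3]='c'->'g', delta=(7-3)*11^0 mod 127 = 4, hash=23+4 mod 127 = 27

Answer: B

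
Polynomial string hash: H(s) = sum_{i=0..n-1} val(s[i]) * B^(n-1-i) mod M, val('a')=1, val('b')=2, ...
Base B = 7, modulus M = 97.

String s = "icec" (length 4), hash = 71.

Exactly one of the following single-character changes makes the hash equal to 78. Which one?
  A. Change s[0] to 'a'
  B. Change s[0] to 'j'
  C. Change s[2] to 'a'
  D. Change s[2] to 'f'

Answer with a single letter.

Answer: D

Derivation:
Option A: s[0]='i'->'a', delta=(1-9)*7^3 mod 97 = 69, hash=71+69 mod 97 = 43
Option B: s[0]='i'->'j', delta=(10-9)*7^3 mod 97 = 52, hash=71+52 mod 97 = 26
Option C: s[2]='e'->'a', delta=(1-5)*7^1 mod 97 = 69, hash=71+69 mod 97 = 43
Option D: s[2]='e'->'f', delta=(6-5)*7^1 mod 97 = 7, hash=71+7 mod 97 = 78 <-- target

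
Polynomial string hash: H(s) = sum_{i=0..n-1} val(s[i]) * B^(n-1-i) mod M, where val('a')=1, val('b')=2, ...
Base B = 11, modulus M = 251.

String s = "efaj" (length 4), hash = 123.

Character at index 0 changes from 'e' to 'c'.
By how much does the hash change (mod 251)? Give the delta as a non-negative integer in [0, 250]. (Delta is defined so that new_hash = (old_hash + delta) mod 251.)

Delta formula: (val(new) - val(old)) * B^(n-1-k) mod M
  val('c') - val('e') = 3 - 5 = -2
  B^(n-1-k) = 11^3 mod 251 = 76
  Delta = -2 * 76 mod 251 = 99

Answer: 99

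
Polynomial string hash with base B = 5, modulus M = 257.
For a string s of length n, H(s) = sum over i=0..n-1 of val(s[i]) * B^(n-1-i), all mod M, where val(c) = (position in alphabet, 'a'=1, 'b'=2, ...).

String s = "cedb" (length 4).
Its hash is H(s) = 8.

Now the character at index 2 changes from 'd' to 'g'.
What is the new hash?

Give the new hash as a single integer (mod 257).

val('d') = 4, val('g') = 7
Position k = 2, exponent = n-1-k = 1
B^1 mod M = 5^1 mod 257 = 5
Delta = (7 - 4) * 5 mod 257 = 15
New hash = (8 + 15) mod 257 = 23

Answer: 23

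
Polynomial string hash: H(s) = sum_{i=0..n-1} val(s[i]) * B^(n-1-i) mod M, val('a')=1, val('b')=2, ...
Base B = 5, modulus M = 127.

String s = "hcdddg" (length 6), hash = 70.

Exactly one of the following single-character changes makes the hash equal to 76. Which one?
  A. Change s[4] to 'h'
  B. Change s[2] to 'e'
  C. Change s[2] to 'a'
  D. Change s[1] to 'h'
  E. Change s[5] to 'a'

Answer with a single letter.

Option A: s[4]='d'->'h', delta=(8-4)*5^1 mod 127 = 20, hash=70+20 mod 127 = 90
Option B: s[2]='d'->'e', delta=(5-4)*5^3 mod 127 = 125, hash=70+125 mod 127 = 68
Option C: s[2]='d'->'a', delta=(1-4)*5^3 mod 127 = 6, hash=70+6 mod 127 = 76 <-- target
Option D: s[1]='c'->'h', delta=(8-3)*5^4 mod 127 = 77, hash=70+77 mod 127 = 20
Option E: s[5]='g'->'a', delta=(1-7)*5^0 mod 127 = 121, hash=70+121 mod 127 = 64

Answer: C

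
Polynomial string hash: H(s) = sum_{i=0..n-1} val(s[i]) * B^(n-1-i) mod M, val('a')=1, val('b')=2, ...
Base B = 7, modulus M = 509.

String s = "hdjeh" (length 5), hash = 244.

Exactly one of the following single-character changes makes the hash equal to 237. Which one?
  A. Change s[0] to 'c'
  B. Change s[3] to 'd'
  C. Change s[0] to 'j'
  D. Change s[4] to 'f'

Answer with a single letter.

Option A: s[0]='h'->'c', delta=(3-8)*7^4 mod 509 = 211, hash=244+211 mod 509 = 455
Option B: s[3]='e'->'d', delta=(4-5)*7^1 mod 509 = 502, hash=244+502 mod 509 = 237 <-- target
Option C: s[0]='h'->'j', delta=(10-8)*7^4 mod 509 = 221, hash=244+221 mod 509 = 465
Option D: s[4]='h'->'f', delta=(6-8)*7^0 mod 509 = 507, hash=244+507 mod 509 = 242

Answer: B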